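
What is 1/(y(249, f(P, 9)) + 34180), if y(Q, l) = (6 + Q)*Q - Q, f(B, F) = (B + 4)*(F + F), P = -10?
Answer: 1/97426 ≈ 1.0264e-5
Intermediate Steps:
f(B, F) = 2*F*(4 + B) (f(B, F) = (4 + B)*(2*F) = 2*F*(4 + B))
y(Q, l) = -Q + Q*(6 + Q) (y(Q, l) = Q*(6 + Q) - Q = -Q + Q*(6 + Q))
1/(y(249, f(P, 9)) + 34180) = 1/(249*(5 + 249) + 34180) = 1/(249*254 + 34180) = 1/(63246 + 34180) = 1/97426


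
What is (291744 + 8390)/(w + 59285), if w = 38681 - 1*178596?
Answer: -150067/40315 ≈ -3.7224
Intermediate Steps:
w = -139915 (w = 38681 - 178596 = -139915)
(291744 + 8390)/(w + 59285) = (291744 + 8390)/(-139915 + 59285) = 300134/(-80630) = 300134*(-1/80630) = -150067/40315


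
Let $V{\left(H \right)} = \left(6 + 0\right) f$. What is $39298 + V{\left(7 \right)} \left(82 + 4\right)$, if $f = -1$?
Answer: $38782$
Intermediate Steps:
$V{\left(H \right)} = -6$ ($V{\left(H \right)} = \left(6 + 0\right) \left(-1\right) = 6 \left(-1\right) = -6$)
$39298 + V{\left(7 \right)} \left(82 + 4\right) = 39298 - 6 \left(82 + 4\right) = 39298 - 516 = 38782$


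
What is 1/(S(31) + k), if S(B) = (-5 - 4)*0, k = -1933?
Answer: -1/1933 ≈ -0.00051733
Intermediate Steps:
S(B) = 0 (S(B) = -9*0 = 0)
1/(S(31) + k) = 1/(0 - 1933) = 1/(-1933) = -1/1933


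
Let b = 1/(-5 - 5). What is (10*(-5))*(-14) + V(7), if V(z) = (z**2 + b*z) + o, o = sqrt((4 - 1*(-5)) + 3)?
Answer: 7483/10 + 2*sqrt(3) ≈ 751.76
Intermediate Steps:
o = 2*sqrt(3) (o = sqrt((4 + 5) + 3) = sqrt(9 + 3) = sqrt(12) = 2*sqrt(3) ≈ 3.4641)
b = -1/10 (b = 1/(-10) = -1/10 ≈ -0.10000)
V(z) = z**2 + 2*sqrt(3) - z/10 (V(z) = (z**2 - z/10) + 2*sqrt(3) = z**2 + 2*sqrt(3) - z/10)
(10*(-5))*(-14) + V(7) = (10*(-5))*(-14) + (7**2 + 2*sqrt(3) - 1/10*7) = -50*(-14) + (49 + 2*sqrt(3) - 7/10) = 700 + (483/10 + 2*sqrt(3)) = 7483/10 + 2*sqrt(3)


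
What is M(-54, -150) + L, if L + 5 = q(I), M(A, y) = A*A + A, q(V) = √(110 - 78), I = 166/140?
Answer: 2857 + 4*√2 ≈ 2862.7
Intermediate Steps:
I = 83/70 (I = 166*(1/140) = 83/70 ≈ 1.1857)
q(V) = 4*√2 (q(V) = √32 = 4*√2)
M(A, y) = A + A² (M(A, y) = A² + A = A + A²)
L = -5 + 4*√2 ≈ 0.65685
M(-54, -150) + L = -54*(1 - 54) + (-5 + 4*√2) = -54*(-53) + (-5 + 4*√2) = 2862 + (-5 + 4*√2) = 2857 + 4*√2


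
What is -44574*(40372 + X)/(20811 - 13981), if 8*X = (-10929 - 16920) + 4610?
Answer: -6680238519/27320 ≈ -2.4452e+5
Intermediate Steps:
X = -23239/8 (X = ((-10929 - 16920) + 4610)/8 = (-27849 + 4610)/8 = (1/8)*(-23239) = -23239/8 ≈ -2904.9)
-44574*(40372 + X)/(20811 - 13981) = -44574*(40372 - 23239/8)/(20811 - 13981) = -44574/(6830/(299737/8)) = -44574/(6830*(8/299737)) = -44574/54640/299737 = -44574*299737/54640 = -6680238519/27320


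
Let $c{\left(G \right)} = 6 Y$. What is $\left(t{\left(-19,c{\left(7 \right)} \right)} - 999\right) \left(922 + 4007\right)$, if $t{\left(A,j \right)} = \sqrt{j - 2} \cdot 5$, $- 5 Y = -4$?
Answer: $-4924071 + 4929 \sqrt{70} \approx -4.8828 \cdot 10^{6}$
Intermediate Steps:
$Y = \frac{4}{5}$ ($Y = \left(- \frac{1}{5}\right) \left(-4\right) = \frac{4}{5} \approx 0.8$)
$c{\left(G \right)} = \frac{24}{5}$ ($c{\left(G \right)} = 6 \cdot \frac{4}{5} = \frac{24}{5}$)
$t{\left(A,j \right)} = 5 \sqrt{-2 + j}$ ($t{\left(A,j \right)} = \sqrt{-2 + j} 5 = 5 \sqrt{-2 + j}$)
$\left(t{\left(-19,c{\left(7 \right)} \right)} - 999\right) \left(922 + 4007\right) = \left(5 \sqrt{-2 + \frac{24}{5}} - 999\right) \left(922 + 4007\right) = \left(5 \sqrt{\frac{14}{5}} - 999\right) 4929 = \left(5 \frac{\sqrt{70}}{5} - 999\right) 4929 = \left(\sqrt{70} - 999\right) 4929 = \left(-999 + \sqrt{70}\right) 4929 = -4924071 + 4929 \sqrt{70}$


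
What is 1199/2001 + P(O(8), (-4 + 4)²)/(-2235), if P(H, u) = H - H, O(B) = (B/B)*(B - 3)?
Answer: 1199/2001 ≈ 0.59920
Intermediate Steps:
O(B) = -3 + B (O(B) = 1*(-3 + B) = -3 + B)
P(H, u) = 0
1199/2001 + P(O(8), (-4 + 4)²)/(-2235) = 1199/2001 + 0/(-2235) = 1199*(1/2001) + 0*(-1/2235) = 1199/2001 + 0 = 1199/2001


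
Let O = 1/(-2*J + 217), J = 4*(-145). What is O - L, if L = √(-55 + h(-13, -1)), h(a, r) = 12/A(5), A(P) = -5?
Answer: 1/1377 - I*√1435/5 ≈ 0.00072622 - 7.5763*I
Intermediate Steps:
J = -580
h(a, r) = -12/5 (h(a, r) = 12/(-5) = 12*(-⅕) = -12/5)
O = 1/1377 (O = 1/(-2*(-580) + 217) = 1/(1160 + 217) = 1/1377 ≈ 0.00072622)
L = I*√1435/5 (L = √(-55 - 12/5) = √(-287/5) = I*√1435/5 ≈ 7.5763*I)
O - L = 1/1377 - I*√1435/5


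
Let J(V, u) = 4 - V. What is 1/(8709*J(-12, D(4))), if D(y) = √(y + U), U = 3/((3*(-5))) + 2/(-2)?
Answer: 1/139344 ≈ 7.1765e-6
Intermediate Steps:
U = -6/5 (U = 3/(-15) + 2*(-½) = 3*(-1/15) - 1 = -⅕ - 1 = -6/5 ≈ -1.2000)
D(y) = √(-6/5 + y) (D(y) = √(y - 6/5) = √(-6/5 + y))
1/(8709*J(-12, D(4))) = 1/(8709*(4 - 1*(-12))) = 1/(8709*(4 + 12)) = 1/(8709*16) = 1/139344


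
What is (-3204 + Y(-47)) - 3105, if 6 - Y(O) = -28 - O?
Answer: -6322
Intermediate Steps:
Y(O) = 34 + O (Y(O) = 6 - (-28 - O) = 6 + (28 + O) = 34 + O)
(-3204 + Y(-47)) - 3105 = (-3204 + (34 - 47)) - 3105 = (-3204 - 13) - 3105 = -3217 - 3105 = -6322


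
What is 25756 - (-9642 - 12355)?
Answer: 47753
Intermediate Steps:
25756 - (-9642 - 12355) = 25756 - 1*(-21997) = 25756 + 21997 = 47753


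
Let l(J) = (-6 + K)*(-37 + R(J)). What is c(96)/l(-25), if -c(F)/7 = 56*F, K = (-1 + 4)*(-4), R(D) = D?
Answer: -3136/93 ≈ -33.720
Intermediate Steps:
K = -12 (K = 3*(-4) = -12)
l(J) = 666 - 18*J (l(J) = (-6 - 12)*(-37 + J) = -18*(-37 + J) = 666 - 18*J)
c(F) = -392*F
c(96)/l(-25) = (-392*96)/(666 - 18*(-25)) = -37632/(666 + 450) = -37632/1116 = -37632*1/1116 = -3136/93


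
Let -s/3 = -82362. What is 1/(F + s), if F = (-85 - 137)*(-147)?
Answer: 1/279720 ≈ 3.5750e-6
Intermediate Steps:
s = 247086 (s = -3*(-82362) = 247086)
F = 32634 (F = -222*(-147) = 32634)
1/(F + s) = 1/(32634 + 247086) = 1/279720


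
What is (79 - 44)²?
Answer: 1225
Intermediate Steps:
(79 - 44)² = 35² = 1225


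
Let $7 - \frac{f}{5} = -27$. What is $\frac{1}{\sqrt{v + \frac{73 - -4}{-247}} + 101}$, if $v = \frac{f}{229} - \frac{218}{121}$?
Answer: $\frac{691256423}{69826282260} - \frac{11 i \sqrt{530761003331}}{69826282260} \approx 0.0098997 - 0.00011477 i$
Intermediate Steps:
$f = 170$ ($f = 35 - -135 = 35 + 135 = 170$)
$v = - \frac{29352}{27709}$ ($v = \frac{170}{229} - \frac{218}{121} = - \frac{29352}{27709} \approx -1.0593$)
$\frac{1}{\sqrt{v + \frac{73 - -4}{-247}} + 101} = \frac{1}{\sqrt{- \frac{29352}{27709} + \frac{73 - -4}{-247}} + 101} = \frac{1}{\sqrt{- \frac{29352}{27709} + \left(73 + 4\right) \left(- \frac{1}{247}\right)} + 101} = \frac{1}{\sqrt{- \frac{29352}{27709} + 77 \left(- \frac{1}{247}\right)} + 101} = \frac{1}{\sqrt{- \frac{29352}{27709} - \frac{77}{247}} + 101} = \frac{1}{\sqrt{- \frac{9383537}{6844123}} + 101} = \frac{1}{\frac{i \sqrt{530761003331}}{622193} + 101} = \frac{1}{101 + \frac{i \sqrt{530761003331}}{622193}}$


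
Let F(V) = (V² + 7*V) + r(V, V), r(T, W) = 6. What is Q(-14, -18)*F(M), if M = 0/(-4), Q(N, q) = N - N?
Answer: 0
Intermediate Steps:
Q(N, q) = 0
M = 0 (M = 0*(-¼) = 0)
F(V) = 6 + V² + 7*V (F(V) = (V² + 7*V) + 6 = 6 + V² + 7*V)
Q(-14, -18)*F(M) = 0*(6 + 0² + 7*0) = 0*(6 + 0 + 0) = 0*6 = 0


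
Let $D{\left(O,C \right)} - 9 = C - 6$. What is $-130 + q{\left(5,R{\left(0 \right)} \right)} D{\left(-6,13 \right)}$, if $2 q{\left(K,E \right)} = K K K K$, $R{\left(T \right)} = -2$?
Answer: $4870$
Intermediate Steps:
$D{\left(O,C \right)} = 3 + C$ ($D{\left(O,C \right)} = 9 + \left(C - 6\right) = 9 + \left(-6 + C\right) = 3 + C$)
$q{\left(K,E \right)} = \frac{K^{4}}{2}$ ($q{\left(K,E \right)} = \frac{K K K K}{2} = \frac{K^{2} K K}{2} = \frac{K^{3} K}{2} = \frac{K^{4}}{2}$)
$-130 + q{\left(5,R{\left(0 \right)} \right)} D{\left(-6,13 \right)} = -130 + \frac{5^{4}}{2} \left(3 + 13\right) = -130 + \frac{1}{2} \cdot 625 \cdot 16 = -130 + \frac{625}{2} \cdot 16 = -130 + 5000 = 4870$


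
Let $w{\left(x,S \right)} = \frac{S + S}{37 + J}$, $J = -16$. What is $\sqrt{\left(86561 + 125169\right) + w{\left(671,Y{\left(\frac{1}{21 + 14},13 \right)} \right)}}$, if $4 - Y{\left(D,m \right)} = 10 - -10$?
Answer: $\frac{\sqrt{93372258}}{21} \approx 460.14$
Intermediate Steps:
$Y{\left(D,m \right)} = -16$ ($Y{\left(D,m \right)} = 4 - \left(10 - -10\right) = 4 - \left(10 + 10\right) = 4 - 20 = -16$)
$w{\left(x,S \right)} = \frac{2 S}{21}$ ($w{\left(x,S \right)} = \frac{S + S}{37 - 16} = \frac{2 S}{21}$)
$\sqrt{\left(86561 + 125169\right) + w{\left(671,Y{\left(\frac{1}{21 + 14},13 \right)} \right)}} = \sqrt{\left(86561 + 125169\right) + \frac{2}{21} \left(-16\right)} = \sqrt{211730 - \frac{32}{21}} = \sqrt{\frac{4446298}{21}} = \frac{\sqrt{93372258}}{21}$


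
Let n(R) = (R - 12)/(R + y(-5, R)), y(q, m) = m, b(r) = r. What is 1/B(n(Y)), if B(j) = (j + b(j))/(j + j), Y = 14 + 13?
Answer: 1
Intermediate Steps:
Y = 27
n(R) = (-12 + R)/(2*R) (n(R) = (R - 12)/(R + R) = (-12 + R)/((2*R)) = (-12 + R)*(1/(2*R)) = (-12 + R)/(2*R))
B(j) = 1 (B(j) = (j + j)/(j + j) = (2*j)/((2*j)) = (2*j)*(1/(2*j)) = 1)
1/B(n(Y)) = 1/1 = 1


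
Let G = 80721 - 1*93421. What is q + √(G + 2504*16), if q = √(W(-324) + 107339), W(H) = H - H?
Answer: √107339 + 2*√6841 ≈ 493.05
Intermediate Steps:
W(H) = 0
G = -12700 (G = 80721 - 93421 = -12700)
q = √107339 (q = √(0 + 107339) = √107339 ≈ 327.63)
q + √(G + 2504*16) = √107339 + √(-12700 + 2504*16) = √107339 + √(-12700 + 40064) = √107339 + √27364 = √107339 + 2*√6841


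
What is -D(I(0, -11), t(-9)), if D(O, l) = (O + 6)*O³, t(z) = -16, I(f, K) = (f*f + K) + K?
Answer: -170368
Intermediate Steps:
I(f, K) = f² + 2*K (I(f, K) = (f² + K) + K = (K + f²) + K = f² + 2*K)
D(O, l) = O³*(6 + O) (D(O, l) = (6 + O)*O³ = O³*(6 + O))
-D(I(0, -11), t(-9)) = -(0² + 2*(-11))³*(6 + (0² + 2*(-11))) = -(0 - 22)³*(6 + (0 - 22)) = -(-22)³*(6 - 22) = -(-10648)*(-16) = -1*170368 = -170368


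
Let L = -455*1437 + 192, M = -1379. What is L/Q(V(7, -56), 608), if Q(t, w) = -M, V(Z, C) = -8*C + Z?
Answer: -653643/1379 ≈ -474.00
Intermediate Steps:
V(Z, C) = Z - 8*C
Q(t, w) = 1379 (Q(t, w) = -1*(-1379) = 1379)
L = -653643 (L = -653835 + 192 = -653643)
L/Q(V(7, -56), 608) = -653643/1379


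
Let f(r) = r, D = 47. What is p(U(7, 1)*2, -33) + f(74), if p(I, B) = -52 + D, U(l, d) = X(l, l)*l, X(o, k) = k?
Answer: 69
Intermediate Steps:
U(l, d) = l² (U(l, d) = l*l = l²)
p(I, B) = -5 (p(I, B) = -52 + 47 = -5)
p(U(7, 1)*2, -33) + f(74) = -5 + 74 = 69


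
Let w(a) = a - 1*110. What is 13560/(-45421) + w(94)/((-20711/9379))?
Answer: 6535215784/940714331 ≈ 6.9471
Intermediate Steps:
w(a) = -110 + a (w(a) = a - 110 = -110 + a)
13560/(-45421) + w(94)/((-20711/9379)) = 13560/(-45421) + (-110 + 94)/((-20711/9379)) = 13560*(-1/45421) - 16/((-20711*1/9379)) = -13560/45421 - 16/(-20711/9379) = -13560/45421 - 16*(-9379/20711) = -13560/45421 + 150064/20711 = 6535215784/940714331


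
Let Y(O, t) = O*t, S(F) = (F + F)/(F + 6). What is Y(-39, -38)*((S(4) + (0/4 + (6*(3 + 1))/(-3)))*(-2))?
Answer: 106704/5 ≈ 21341.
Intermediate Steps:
S(F) = 2*F/(6 + F) (S(F) = (2*F)/(6 + F) = 2*F/(6 + F))
Y(-39, -38)*((S(4) + (0/4 + (6*(3 + 1))/(-3)))*(-2)) = (-39*(-38))*((2*4/(6 + 4) + (0/4 + (6*(3 + 1))/(-3)))*(-2)) = 1482*((2*4/10 + (0*(¼) + (6*4)*(-⅓)))*(-2)) = 1482*((2*4*(⅒) + (0 + 24*(-⅓)))*(-2)) = 1482*((⅘ + (0 - 8))*(-2)) = 1482*((⅘ - 8)*(-2)) = 1482*(-36/5*(-2)) = 1482*(72/5) = 106704/5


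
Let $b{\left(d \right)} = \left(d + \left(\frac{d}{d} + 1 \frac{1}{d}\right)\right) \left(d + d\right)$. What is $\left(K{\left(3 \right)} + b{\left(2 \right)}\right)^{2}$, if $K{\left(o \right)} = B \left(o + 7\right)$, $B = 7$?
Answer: $7056$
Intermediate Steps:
$b{\left(d \right)} = 2 d \left(1 + d + \frac{1}{d}\right)$ ($b{\left(d \right)} = \left(d + \left(1 + \frac{1}{d}\right)\right) 2 d = \left(1 + d + \frac{1}{d}\right) 2 d = 2 d \left(1 + d + \frac{1}{d}\right)$)
$K{\left(o \right)} = 49 + 7 o$ ($K{\left(o \right)} = 7 \left(o + 7\right) = 7 \left(7 + o\right) = 49 + 7 o$)
$\left(K{\left(3 \right)} + b{\left(2 \right)}\right)^{2} = \left(\left(49 + 7 \cdot 3\right) + \left(2 + 2 \cdot 2 + 2 \cdot 2^{2}\right)\right)^{2} = \left(\left(49 + 21\right) + \left(2 + 4 + 2 \cdot 4\right)\right)^{2} = \left(70 + \left(2 + 4 + 8\right)\right)^{2} = \left(70 + 14\right)^{2} = 84^{2} = 7056$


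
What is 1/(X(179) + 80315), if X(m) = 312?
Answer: 1/80627 ≈ 1.2403e-5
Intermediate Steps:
1/(X(179) + 80315) = 1/(312 + 80315) = 1/80627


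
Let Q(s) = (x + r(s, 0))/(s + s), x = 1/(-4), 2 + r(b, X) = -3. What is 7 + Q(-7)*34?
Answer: 79/4 ≈ 19.750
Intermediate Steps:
r(b, X) = -5 (r(b, X) = -2 - 3 = -5)
x = -1/4 ≈ -0.25000
Q(s) = -21/(8*s) (Q(s) = (-1/4 - 5)/(s + s) = -21*1/(2*s)/4 = -21/(8*s))
7 + Q(-7)*34 = 7 - 21/8/(-7)*34 = 7 - 21/8*(-1/7)*34 = 7 + (3/8)*34 = 7 + 51/4 = 79/4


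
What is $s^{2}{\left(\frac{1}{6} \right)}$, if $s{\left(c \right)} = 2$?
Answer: $4$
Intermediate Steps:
$s^{2}{\left(\frac{1}{6} \right)} = 2^{2} = 4$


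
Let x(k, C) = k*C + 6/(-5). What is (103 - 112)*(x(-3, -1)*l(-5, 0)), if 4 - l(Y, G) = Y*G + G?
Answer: -324/5 ≈ -64.800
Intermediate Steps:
l(Y, G) = 4 - G - G*Y (l(Y, G) = 4 - (Y*G + G) = 4 - (G*Y + G) = 4 - (G + G*Y) = 4 + (-G - G*Y) = 4 - G - G*Y)
x(k, C) = -6/5 + C*k (x(k, C) = C*k + 6*(-1/5) = C*k - 6/5 = -6/5 + C*k)
(103 - 112)*(x(-3, -1)*l(-5, 0)) = (103 - 112)*((-6/5 - 1*(-3))*(4 - 1*0 - 1*0*(-5))) = -9*(-6/5 + 3)*(4 + 0 + 0) = -81*4/5 = -9*36/5 = -324/5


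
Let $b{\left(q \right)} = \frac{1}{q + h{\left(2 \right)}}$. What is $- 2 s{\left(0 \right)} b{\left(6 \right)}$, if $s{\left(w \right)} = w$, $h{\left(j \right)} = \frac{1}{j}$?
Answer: $0$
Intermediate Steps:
$b{\left(q \right)} = \frac{1}{\frac{1}{2} + q}$ ($b{\left(q \right)} = \frac{1}{q + \frac{1}{2}} = \frac{1}{\frac{1}{2} + q}$)
$- 2 s{\left(0 \right)} b{\left(6 \right)} = \left(-2\right) 0 \frac{2}{1 + 2 \cdot 6} = 0 \frac{2}{1 + 12} = 0 \cdot \frac{2}{13} = 0$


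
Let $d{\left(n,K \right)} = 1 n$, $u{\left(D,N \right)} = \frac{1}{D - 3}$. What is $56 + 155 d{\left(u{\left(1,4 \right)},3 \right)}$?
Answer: $- \frac{43}{2} \approx -21.5$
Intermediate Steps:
$u{\left(D,N \right)} = \frac{1}{-3 + D}$
$d{\left(n,K \right)} = n$
$56 + 155 d{\left(u{\left(1,4 \right)},3 \right)} = 56 + \frac{155}{-3 + 1} = 56 + \frac{155}{-2} = 56 + 155 \left(- \frac{1}{2}\right) = 56 - \frac{155}{2} = - \frac{43}{2}$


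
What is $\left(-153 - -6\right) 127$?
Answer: $-18669$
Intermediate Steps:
$\left(-153 - -6\right) 127 = \left(-153 + 6\right) 127 = \left(-147\right) 127 = -18669$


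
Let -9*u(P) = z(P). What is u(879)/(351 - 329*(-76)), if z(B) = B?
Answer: -293/76065 ≈ -0.0038520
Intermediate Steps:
u(P) = -P/9
u(879)/(351 - 329*(-76)) = (-1/9*879)/(351 - 329*(-76)) = -293/(3*(351 + 25004)) = -293/3/25355 = -293/3*1/25355 = -293/76065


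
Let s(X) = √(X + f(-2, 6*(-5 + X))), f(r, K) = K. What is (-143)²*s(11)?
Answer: 20449*√47 ≈ 1.4019e+5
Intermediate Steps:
s(X) = √(-30 + 7*X) (s(X) = √(X + 6*(-5 + X)) = √(X + (-30 + 6*X)) = √(-30 + 7*X))
(-143)²*s(11) = (-143)²*√(-30 + 7*11) = 20449*√(-30 + 77) = 20449*√47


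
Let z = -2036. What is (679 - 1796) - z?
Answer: 919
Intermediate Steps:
(679 - 1796) - z = (679 - 1796) - 1*(-2036) = -1117 + 2036 = 919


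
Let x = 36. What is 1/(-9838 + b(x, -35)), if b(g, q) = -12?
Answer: -1/9850 ≈ -0.00010152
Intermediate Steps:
1/(-9838 + b(x, -35)) = 1/(-9838 - 12) = 1/(-9850) = -1/9850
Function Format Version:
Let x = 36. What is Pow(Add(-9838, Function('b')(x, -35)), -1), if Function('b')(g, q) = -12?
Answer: Rational(-1, 9850) ≈ -0.00010152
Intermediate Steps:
Pow(Add(-9838, Function('b')(x, -35)), -1) = Pow(Add(-9838, -12), -1) = Pow(-9850, -1) = Rational(-1, 9850)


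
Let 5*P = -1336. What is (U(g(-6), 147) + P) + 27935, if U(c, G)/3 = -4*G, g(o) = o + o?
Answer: 129519/5 ≈ 25904.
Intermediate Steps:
g(o) = 2*o
U(c, G) = -12*G (U(c, G) = 3*(-4*G) = -12*G)
P = -1336/5 (P = (⅕)*(-1336) = -1336/5 ≈ -267.20)
(U(g(-6), 147) + P) + 27935 = (-12*147 - 1336/5) + 27935 = (-1764 - 1336/5) + 27935 = -10156/5 + 27935 = 129519/5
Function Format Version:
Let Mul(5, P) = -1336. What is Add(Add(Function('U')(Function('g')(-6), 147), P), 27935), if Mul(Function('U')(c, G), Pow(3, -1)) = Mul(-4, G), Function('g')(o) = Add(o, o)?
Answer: Rational(129519, 5) ≈ 25904.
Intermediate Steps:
Function('g')(o) = Mul(2, o)
Function('U')(c, G) = Mul(-12, G) (Function('U')(c, G) = Mul(3, Mul(-4, G)) = Mul(-12, G))
P = Rational(-1336, 5) (P = Mul(Rational(1, 5), -1336) = Rational(-1336, 5) ≈ -267.20)
Add(Add(Function('U')(Function('g')(-6), 147), P), 27935) = Add(Add(Mul(-12, 147), Rational(-1336, 5)), 27935) = Add(Add(-1764, Rational(-1336, 5)), 27935) = Add(Rational(-10156, 5), 27935) = Rational(129519, 5)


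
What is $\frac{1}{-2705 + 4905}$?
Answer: $\frac{1}{2200} \approx 0.00045455$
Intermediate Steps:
$\frac{1}{-2705 + 4905} = \frac{1}{2200}$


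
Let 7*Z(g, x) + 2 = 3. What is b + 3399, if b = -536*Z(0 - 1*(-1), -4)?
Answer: 23257/7 ≈ 3322.4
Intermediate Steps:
Z(g, x) = 1/7 (Z(g, x) = -2/7 + (1/7)*3 = -2/7 + 3/7 = 1/7)
b = -536/7 ≈ -76.571
b + 3399 = -536/7 + 3399 = 23257/7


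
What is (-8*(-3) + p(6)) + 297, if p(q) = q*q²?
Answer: 537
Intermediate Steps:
p(q) = q³
(-8*(-3) + p(6)) + 297 = (-8*(-3) + 6³) + 297 = (24 + 216) + 297 = 240 + 297 = 537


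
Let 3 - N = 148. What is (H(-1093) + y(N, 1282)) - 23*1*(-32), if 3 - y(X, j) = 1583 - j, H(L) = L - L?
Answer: 438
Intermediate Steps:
H(L) = 0
N = -145 (N = 3 - 1*148 = 3 - 148 = -145)
y(X, j) = -1580 + j (y(X, j) = 3 - (1583 - j) = 3 + (-1583 + j) = -1580 + j)
(H(-1093) + y(N, 1282)) - 23*1*(-32) = (0 + (-1580 + 1282)) - 23*1*(-32) = (0 - 298) - 23*(-32) = -298 + 736 = 438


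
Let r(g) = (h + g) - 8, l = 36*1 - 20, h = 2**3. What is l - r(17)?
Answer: -1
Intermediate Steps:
h = 8
l = 16 (l = 36 - 20 = 16)
r(g) = g (r(g) = (8 + g) - 8 = g)
l - r(17) = 16 - 1*17 = 16 - 17 = -1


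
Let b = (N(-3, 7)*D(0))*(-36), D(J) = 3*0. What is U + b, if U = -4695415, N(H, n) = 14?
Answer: -4695415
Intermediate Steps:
D(J) = 0
b = 0 (b = (14*0)*(-36) = 0*(-36) = 0)
U + b = -4695415 + 0 = -4695415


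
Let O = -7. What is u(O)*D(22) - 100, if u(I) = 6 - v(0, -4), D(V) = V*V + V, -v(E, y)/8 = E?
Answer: 2936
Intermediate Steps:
v(E, y) = -8*E
D(V) = V + V² (D(V) = V² + V = V + V²)
u(I) = 6 (u(I) = 6 - (-8)*0 = 6 - 1*0 = 6 + 0 = 6)
u(O)*D(22) - 100 = 6*(22*(1 + 22)) - 100 = 6*(22*23) - 100 = 6*506 - 100 = 3036 - 100 = 2936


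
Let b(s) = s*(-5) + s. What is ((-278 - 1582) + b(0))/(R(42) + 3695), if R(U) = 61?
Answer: -155/313 ≈ -0.49521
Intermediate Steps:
b(s) = -4*s (b(s) = -5*s + s = -4*s)
((-278 - 1582) + b(0))/(R(42) + 3695) = ((-278 - 1582) - 4*0)/(61 + 3695) = (-1860 + 0)/3756 = -1860*1/3756 = -155/313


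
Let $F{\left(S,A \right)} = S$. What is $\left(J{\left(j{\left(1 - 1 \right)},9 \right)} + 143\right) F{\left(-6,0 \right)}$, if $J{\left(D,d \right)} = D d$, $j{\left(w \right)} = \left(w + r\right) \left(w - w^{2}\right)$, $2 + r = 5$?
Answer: $-858$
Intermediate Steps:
$r = 3$ ($r = -2 + 5 = 3$)
$j{\left(w \right)} = \left(3 + w\right) \left(w - w^{2}\right)$ ($j{\left(w \right)} = \left(w + 3\right) \left(w - w^{2}\right) = \left(3 + w\right) \left(w - w^{2}\right)$)
$\left(J{\left(j{\left(1 - 1 \right)},9 \right)} + 143\right) F{\left(-6,0 \right)} = \left(\left(1 - 1\right) \left(3 - \left(1 - 1\right)^{2} - 2 \left(1 - 1\right)\right) 9 + 143\right) \left(-6\right) = \left(0 \left(3 - 0^{2} - 0\right) 9 + 143\right) \left(-6\right) = \left(0 \left(3 - 0 + 0\right) 9 + 143\right) \left(-6\right) = \left(0 \left(3 + 0 + 0\right) 9 + 143\right) \left(-6\right) = \left(0 \cdot 3 \cdot 9 + 143\right) \left(-6\right) = \left(0 \cdot 9 + 143\right) \left(-6\right) = \left(0 + 143\right) \left(-6\right) = 143 \left(-6\right) = -858$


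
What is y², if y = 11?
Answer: 121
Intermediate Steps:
y² = 11² = 121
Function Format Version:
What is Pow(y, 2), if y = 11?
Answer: 121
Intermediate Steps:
Pow(y, 2) = Pow(11, 2) = 121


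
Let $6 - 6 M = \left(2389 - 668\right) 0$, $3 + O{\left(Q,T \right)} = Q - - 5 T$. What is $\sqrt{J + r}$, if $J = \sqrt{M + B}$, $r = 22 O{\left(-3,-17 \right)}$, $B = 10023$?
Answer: $\sqrt{-2002 + 2 \sqrt{2506}} \approx 43.611 i$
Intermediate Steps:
$O{\left(Q,T \right)} = -3 + Q + 5 T$ ($O{\left(Q,T \right)} = -3 + \left(Q - - 5 T\right) = -3 + \left(Q + 5 T\right) = -3 + Q + 5 T$)
$M = 1$ ($M = 1 - \frac{\left(2389 - 668\right) 0}{6} = 1 - \frac{1721 \cdot 0}{6} = 1 - 0 = 1 + 0 = 1$)
$r = -2002$ ($r = 22 \left(-3 - 3 + 5 \left(-17\right)\right) = 22 \left(-3 - 3 - 85\right) = 22 \left(-91\right) = -2002$)
$J = 2 \sqrt{2506}$ ($J = \sqrt{1 + 10023} = \sqrt{10024} = 2 \sqrt{2506} \approx 100.12$)
$\sqrt{J + r} = \sqrt{2 \sqrt{2506} - 2002} = \sqrt{-2002 + 2 \sqrt{2506}}$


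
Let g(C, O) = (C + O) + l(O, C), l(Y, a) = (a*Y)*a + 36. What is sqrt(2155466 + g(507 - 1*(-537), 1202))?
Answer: 2*sqrt(328065205) ≈ 36225.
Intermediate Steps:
l(Y, a) = 36 + Y*a**2 (l(Y, a) = (Y*a)*a + 36 = Y*a**2 + 36 = 36 + Y*a**2)
g(C, O) = 36 + C + O + O*C**2 (g(C, O) = (C + O) + (36 + O*C**2) = 36 + C + O + O*C**2)
sqrt(2155466 + g(507 - 1*(-537), 1202)) = sqrt(2155466 + (36 + (507 - 1*(-537)) + 1202 + 1202*(507 - 1*(-537))**2)) = sqrt(2155466 + (36 + (507 + 537) + 1202 + 1202*(507 + 537)**2)) = sqrt(2155466 + (36 + 1044 + 1202 + 1202*1044**2)) = sqrt(2155466 + (36 + 1044 + 1202 + 1202*1089936)) = sqrt(2155466 + (36 + 1044 + 1202 + 1310103072)) = sqrt(2155466 + 1310105354) = sqrt(1312260820) = 2*sqrt(328065205)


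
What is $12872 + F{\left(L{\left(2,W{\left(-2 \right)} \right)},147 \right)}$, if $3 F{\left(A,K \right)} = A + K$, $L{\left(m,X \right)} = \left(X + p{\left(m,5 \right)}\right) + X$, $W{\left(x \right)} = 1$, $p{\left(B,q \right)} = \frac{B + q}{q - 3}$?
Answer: $\frac{77537}{6} \approx 12923.0$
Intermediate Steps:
$p{\left(B,q \right)} = \frac{B + q}{-3 + q}$
$L{\left(m,X \right)} = \frac{5}{2} + \frac{m}{2} + 2 X$ ($L{\left(m,X \right)} = \left(X + \frac{m + 5}{-3 + 5}\right) + X = \left(X + \frac{5 + m}{2}\right) + X = \left(X + \left(\frac{5}{2} + \frac{m}{2}\right)\right) + X = \left(\frac{5}{2} + X + \frac{m}{2}\right) + X = \frac{5}{2} + \frac{m}{2} + 2 X$)
$F{\left(A,K \right)} = \frac{A}{3} + \frac{K}{3}$ ($F{\left(A,K \right)} = \frac{A + K}{3} = \frac{A}{3} + \frac{K}{3}$)
$12872 + F{\left(L{\left(2,W{\left(-2 \right)} \right)},147 \right)} = 12872 + \left(\frac{\frac{5}{2} + \frac{1}{2} \cdot 2 + 2 \cdot 1}{3} + \frac{1}{3} \cdot 147\right) = 12872 + \left(\frac{\frac{5}{2} + 1 + 2}{3} + 49\right) = 12872 + \left(\frac{1}{3} \cdot \frac{11}{2} + 49\right) = 12872 + \left(\frac{11}{6} + 49\right) = 12872 + \frac{305}{6} = \frac{77537}{6}$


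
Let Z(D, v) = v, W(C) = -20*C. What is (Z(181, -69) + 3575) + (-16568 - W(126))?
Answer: -10542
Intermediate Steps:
(Z(181, -69) + 3575) + (-16568 - W(126)) = (-69 + 3575) + (-16568 - (-20)*126) = 3506 + (-16568 - 1*(-2520)) = 3506 + (-16568 + 2520) = 3506 - 14048 = -10542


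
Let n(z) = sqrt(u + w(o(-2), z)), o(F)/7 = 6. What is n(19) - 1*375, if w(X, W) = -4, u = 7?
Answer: -375 + sqrt(3) ≈ -373.27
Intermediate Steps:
o(F) = 42 (o(F) = 7*6 = 42)
n(z) = sqrt(3) (n(z) = sqrt(7 - 4) = sqrt(3))
n(19) - 1*375 = sqrt(3) - 1*375 = sqrt(3) - 375 = -375 + sqrt(3)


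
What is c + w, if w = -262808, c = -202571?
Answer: -465379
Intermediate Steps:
c + w = -202571 - 262808 = -465379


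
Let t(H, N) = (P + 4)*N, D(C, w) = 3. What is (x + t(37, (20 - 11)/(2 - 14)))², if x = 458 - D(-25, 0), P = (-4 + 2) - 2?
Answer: 207025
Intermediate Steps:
P = -4 (P = -2 - 2 = -4)
t(H, N) = 0 (t(H, N) = (-4 + 4)*N = 0*N = 0)
x = 455 (x = 458 - 1*3 = 458 - 3 = 455)
(x + t(37, (20 - 11)/(2 - 14)))² = (455 + 0)² = 455² = 207025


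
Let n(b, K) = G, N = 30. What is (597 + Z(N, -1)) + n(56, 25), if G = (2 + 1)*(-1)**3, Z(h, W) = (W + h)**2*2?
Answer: 2276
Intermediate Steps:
Z(h, W) = 2*(W + h)**2
G = -3 (G = 3*(-1) = -3)
n(b, K) = -3
(597 + Z(N, -1)) + n(56, 25) = (597 + 2*(-1 + 30)**2) - 3 = (597 + 2*29**2) - 3 = (597 + 2*841) - 3 = (597 + 1682) - 3 = 2279 - 3 = 2276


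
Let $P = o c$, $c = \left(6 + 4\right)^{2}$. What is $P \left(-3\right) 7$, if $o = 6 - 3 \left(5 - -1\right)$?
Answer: $25200$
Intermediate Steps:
$o = -12$ ($o = 6 - 3 \left(5 + 1\right) = 6 - 18 = -12$)
$c = 100$ ($c = 10^{2} = 100$)
$P = -1200$ ($P = \left(-12\right) 100 = -1200$)
$P \left(-3\right) 7 = \left(-1200\right) \left(-3\right) 7 = 3600 \cdot 7 = 25200$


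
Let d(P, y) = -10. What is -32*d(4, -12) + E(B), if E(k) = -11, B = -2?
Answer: 309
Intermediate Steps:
-32*d(4, -12) + E(B) = -32*(-10) - 11 = 320 - 11 = 309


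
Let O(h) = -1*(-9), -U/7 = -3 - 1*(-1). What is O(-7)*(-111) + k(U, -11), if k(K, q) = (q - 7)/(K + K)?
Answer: -13995/14 ≈ -999.64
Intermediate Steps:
U = 14 (U = -7*(-3 - 1*(-1)) = -7*(-3 + 1) = -7*(-2) = 14)
k(K, q) = (-7 + q)/(2*K) (k(K, q) = (-7 + q)/((2*K)) = (-7 + q)*(1/(2*K)) = (-7 + q)/(2*K))
O(h) = 9
O(-7)*(-111) + k(U, -11) = 9*(-111) + (½)*(-7 - 11)/14 = -999 + (½)*(1/14)*(-18) = -999 - 9/14 = -13995/14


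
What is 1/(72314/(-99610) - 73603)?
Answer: -49805/3665833572 ≈ -1.3586e-5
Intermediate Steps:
1/(72314/(-99610) - 73603) = 1/(72314*(-1/99610) - 73603) = 1/(-36157/49805 - 73603) = 1/(-3665833572/49805) = -49805/3665833572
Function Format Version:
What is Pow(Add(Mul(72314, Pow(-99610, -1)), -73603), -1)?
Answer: Rational(-49805, 3665833572) ≈ -1.3586e-5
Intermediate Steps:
Pow(Add(Mul(72314, Pow(-99610, -1)), -73603), -1) = Pow(Add(Mul(72314, Rational(-1, 99610)), -73603), -1) = Pow(Add(Rational(-36157, 49805), -73603), -1) = Pow(Rational(-3665833572, 49805), -1) = Rational(-49805, 3665833572)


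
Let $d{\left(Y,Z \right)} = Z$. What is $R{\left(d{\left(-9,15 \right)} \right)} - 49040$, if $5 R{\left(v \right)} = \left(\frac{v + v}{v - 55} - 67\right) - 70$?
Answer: $- \frac{981351}{20} \approx -49068.0$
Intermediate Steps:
$R{\left(v \right)} = - \frac{137}{5} + \frac{2 v}{5 \left(-55 + v\right)}$ ($R{\left(v \right)} = \frac{\left(\frac{v + v}{v - 55} - 67\right) - 70}{5} = \frac{\left(\frac{2 v}{-55 + v} - 67\right) - 70}{5} = \frac{\left(-67 + \frac{2 v}{-55 + v}\right) - 70}{5} = \frac{-137 + \frac{2 v}{-55 + v}}{5} = - \frac{137}{5} + \frac{2 v}{5 \left(-55 + v\right)}$)
$R{\left(d{\left(-9,15 \right)} \right)} - 49040 = \frac{1507 - 405}{-55 + 15} - 49040 = \frac{1507 - 405}{-40} - 49040 = \left(- \frac{1}{40}\right) 1102 - 49040 = - \frac{551}{20} - 49040 = - \frac{981351}{20}$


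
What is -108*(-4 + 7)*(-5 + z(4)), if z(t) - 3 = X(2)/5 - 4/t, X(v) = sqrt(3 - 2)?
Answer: 4536/5 ≈ 907.20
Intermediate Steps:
X(v) = 1 (X(v) = sqrt(1) = 1)
z(t) = 16/5 - 4/t (z(t) = 3 + (1/5 - 4/t) = 16/5 - 4/t)
-108*(-4 + 7)*(-5 + z(4)) = -108*(-4 + 7)*(-5 + (16/5 - 4/4)) = -324*(-5 + (16/5 - 4*1/4)) = -324*(-5 + (16/5 - 1)) = -324*(-5 + 11/5) = -324*(-14)/5 = -108*(-42/5) = 4536/5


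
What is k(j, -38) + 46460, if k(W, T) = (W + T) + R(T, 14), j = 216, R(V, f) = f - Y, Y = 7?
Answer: 46645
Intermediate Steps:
R(V, f) = -7 + f (R(V, f) = f - 1*7 = f - 7 = -7 + f)
k(W, T) = 7 + T + W (k(W, T) = (W + T) + (-7 + 14) = (T + W) + 7 = 7 + T + W)
k(j, -38) + 46460 = (7 - 38 + 216) + 46460 = 185 + 46460 = 46645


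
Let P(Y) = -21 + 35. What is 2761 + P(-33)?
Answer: 2775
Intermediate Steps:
P(Y) = 14
2761 + P(-33) = 2761 + 14 = 2775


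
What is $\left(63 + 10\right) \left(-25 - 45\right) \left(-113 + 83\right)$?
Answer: $153300$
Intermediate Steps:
$\left(63 + 10\right) \left(-25 - 45\right) \left(-113 + 83\right) = 73 \left(-70\right) \left(-30\right) = \left(-5110\right) \left(-30\right) = 153300$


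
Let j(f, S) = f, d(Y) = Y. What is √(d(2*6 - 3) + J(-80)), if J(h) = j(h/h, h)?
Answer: √10 ≈ 3.1623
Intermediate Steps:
J(h) = 1 (J(h) = h/h = 1)
√(d(2*6 - 3) + J(-80)) = √((2*6 - 3) + 1) = √((12 - 3) + 1) = √(9 + 1) = √10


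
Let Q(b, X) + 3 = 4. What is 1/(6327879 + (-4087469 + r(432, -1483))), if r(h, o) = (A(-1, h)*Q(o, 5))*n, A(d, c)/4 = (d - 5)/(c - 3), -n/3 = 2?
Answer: 143/320378678 ≈ 4.4635e-7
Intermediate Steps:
n = -6 (n = -3*2 = -6)
Q(b, X) = 1 (Q(b, X) = -3 + 4 = 1)
A(d, c) = 4*(-5 + d)/(-3 + c) (A(d, c) = 4*((d - 5)/(c - 3)) = 4*((-5 + d)/(-3 + c)) = 4*(-5 + d)/(-3 + c))
r(h, o) = 144/(-3 + h) (r(h, o) = ((4*(-5 - 1)/(-3 + h))*1)*(-6) = ((4*(-6)/(-3 + h))*1)*(-6) = (-24/(-3 + h)*1)*(-6) = -24/(-3 + h)*(-6) = 144/(-3 + h))
1/(6327879 + (-4087469 + r(432, -1483))) = 1/(6327879 + (-4087469 + 144/(-3 + 432))) = 1/(6327879 + (-4087469 + 144/429)) = 1/(6327879 + (-4087469 + 144*(1/429))) = 1/(6327879 + (-4087469 + 48/143)) = 1/(6327879 - 584508019/143) = 1/(320378678/143) = 143/320378678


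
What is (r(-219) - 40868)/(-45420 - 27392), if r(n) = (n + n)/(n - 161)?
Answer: 7764701/13834280 ≈ 0.56126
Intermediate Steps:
r(n) = 2*n/(-161 + n) (r(n) = (2*n)/(-161 + n) = 2*n/(-161 + n))
(r(-219) - 40868)/(-45420 - 27392) = (2*(-219)/(-161 - 219) - 40868)/(-45420 - 27392) = (2*(-219)/(-380) - 40868)/(-72812) = (2*(-219)*(-1/380) - 40868)*(-1/72812) = (219/190 - 40868)*(-1/72812) = -7764701/190*(-1/72812) = 7764701/13834280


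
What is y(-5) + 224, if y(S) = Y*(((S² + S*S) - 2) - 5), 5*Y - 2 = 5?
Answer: 1421/5 ≈ 284.20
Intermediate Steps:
Y = 7/5 (Y = ⅖ + (⅕)*5 = ⅖ + 1 = 7/5 ≈ 1.4000)
y(S) = -49/5 + 14*S²/5 (y(S) = 7*(((S² + S*S) - 2) - 5)/5 = 7*(((S² + S²) - 2) - 5)/5 = 7*((2*S² - 2) - 5)/5 = 7*((-2 + 2*S²) - 5)/5 = 7*(-7 + 2*S²)/5 = -49/5 + 14*S²/5)
y(-5) + 224 = (-49/5 + (14/5)*(-5)²) + 224 = (-49/5 + (14/5)*25) + 224 = (-49/5 + 70) + 224 = 301/5 + 224 = 1421/5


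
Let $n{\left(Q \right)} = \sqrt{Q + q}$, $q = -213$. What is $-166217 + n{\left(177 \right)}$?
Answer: $-166217 + 6 i \approx -1.6622 \cdot 10^{5} + 6.0 i$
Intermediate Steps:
$n{\left(Q \right)} = \sqrt{-213 + Q}$ ($n{\left(Q \right)} = \sqrt{Q - 213} = \sqrt{-213 + Q}$)
$-166217 + n{\left(177 \right)} = -166217 + \sqrt{-213 + 177} = -166217 + \sqrt{-36} = -166217 + 6 i$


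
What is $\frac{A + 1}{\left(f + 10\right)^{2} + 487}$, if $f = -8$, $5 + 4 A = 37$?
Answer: $\frac{9}{491} \approx 0.01833$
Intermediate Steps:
$A = 8$ ($A = - \frac{5}{4} + \frac{1}{4} \cdot 37 = - \frac{5}{4} + \frac{37}{4} = 8$)
$\frac{A + 1}{\left(f + 10\right)^{2} + 487} = \frac{8 + 1}{\left(-8 + 10\right)^{2} + 487} = \frac{9}{2^{2} + 487} = \frac{9}{4 + 487} = \frac{9}{491}$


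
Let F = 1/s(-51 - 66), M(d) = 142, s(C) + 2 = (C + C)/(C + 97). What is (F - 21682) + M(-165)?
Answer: -2089370/97 ≈ -21540.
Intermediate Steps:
s(C) = -2 + 2*C/(97 + C) (s(C) = -2 + (C + C)/(C + 97) = -2 + (2*C)/(97 + C) = -2 + 2*C/(97 + C))
F = 10/97 (F = 1/(-194/(97 + (-51 - 66))) = 1/(-194/(97 - 117)) = 1/(-194/(-20)) = 1/(-194*(-1/20)) = 1/(97/10) = 10/97 ≈ 0.10309)
(F - 21682) + M(-165) = (10/97 - 21682) + 142 = -2103144/97 + 142 = -2089370/97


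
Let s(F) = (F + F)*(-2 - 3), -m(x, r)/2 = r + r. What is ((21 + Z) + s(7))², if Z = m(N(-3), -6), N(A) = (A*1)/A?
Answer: 625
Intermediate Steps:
N(A) = 1 (N(A) = A/A = 1)
m(x, r) = -4*r (m(x, r) = -2*(r + r) = -4*r)
Z = 24 (Z = -4*(-6) = 24)
s(F) = -10*F (s(F) = (2*F)*(-5) = -10*F)
((21 + Z) + s(7))² = ((21 + 24) - 10*7)² = (45 - 70)² = (-25)² = 625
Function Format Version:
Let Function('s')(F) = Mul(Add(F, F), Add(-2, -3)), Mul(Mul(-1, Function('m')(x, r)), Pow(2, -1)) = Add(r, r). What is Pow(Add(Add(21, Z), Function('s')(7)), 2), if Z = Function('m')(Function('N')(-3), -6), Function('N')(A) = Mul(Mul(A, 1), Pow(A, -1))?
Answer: 625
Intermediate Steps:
Function('N')(A) = 1 (Function('N')(A) = Mul(A, Pow(A, -1)) = 1)
Function('m')(x, r) = Mul(-4, r) (Function('m')(x, r) = Mul(-2, Add(r, r)) = Mul(-2, Mul(2, r)) = Mul(-4, r))
Z = 24 (Z = Mul(-4, -6) = 24)
Function('s')(F) = Mul(-10, F) (Function('s')(F) = Mul(Mul(2, F), -5) = Mul(-10, F))
Pow(Add(Add(21, Z), Function('s')(7)), 2) = Pow(Add(Add(21, 24), Mul(-10, 7)), 2) = Pow(Add(45, -70), 2) = Pow(-25, 2) = 625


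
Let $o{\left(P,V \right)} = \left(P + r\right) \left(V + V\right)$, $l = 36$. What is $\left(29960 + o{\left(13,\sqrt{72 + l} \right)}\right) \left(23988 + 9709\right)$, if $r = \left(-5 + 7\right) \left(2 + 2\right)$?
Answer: $1009562120 + 8491644 \sqrt{3} \approx 1.0243 \cdot 10^{9}$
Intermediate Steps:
$r = 8$ ($r = 2 \cdot 4 = 8$)
$o{\left(P,V \right)} = 2 V \left(8 + P\right)$ ($o{\left(P,V \right)} = \left(P + 8\right) \left(V + V\right) = \left(8 + P\right) 2 V = 2 V \left(8 + P\right)$)
$\left(29960 + o{\left(13,\sqrt{72 + l} \right)}\right) \left(23988 + 9709\right) = \left(29960 + 2 \sqrt{72 + 36} \left(8 + 13\right)\right) \left(23988 + 9709\right) = \left(29960 + 2 \sqrt{108} \cdot 21\right) 33697 = \left(29960 + 2 \cdot 6 \sqrt{3} \cdot 21\right) 33697 = \left(29960 + 252 \sqrt{3}\right) 33697 = 1009562120 + 8491644 \sqrt{3}$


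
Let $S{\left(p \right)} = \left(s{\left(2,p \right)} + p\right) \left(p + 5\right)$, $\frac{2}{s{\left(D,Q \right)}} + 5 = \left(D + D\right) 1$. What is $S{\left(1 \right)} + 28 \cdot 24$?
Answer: $666$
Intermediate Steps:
$s{\left(D,Q \right)} = \frac{2}{-5 + 2 D}$ ($s{\left(D,Q \right)} = \frac{2}{-5 + \left(D + D\right) 1} = \frac{2}{-5 + 2 D 1} = \frac{2}{-5 + 2 D}$)
$S{\left(p \right)} = \left(-2 + p\right) \left(5 + p\right)$ ($S{\left(p \right)} = \left(\frac{2}{-5 + 2 \cdot 2} + p\right) \left(p + 5\right) = \left(\frac{2}{-5 + 4} + p\right) \left(5 + p\right) = \left(\frac{2}{-1} + p\right) \left(5 + p\right) = \left(2 \left(-1\right) + p\right) \left(5 + p\right) = \left(-2 + p\right) \left(5 + p\right)$)
$S{\left(1 \right)} + 28 \cdot 24 = \left(-10 + 1^{2} + 3 \cdot 1\right) + 28 \cdot 24 = \left(-10 + 1 + 3\right) + 672 = -6 + 672 = 666$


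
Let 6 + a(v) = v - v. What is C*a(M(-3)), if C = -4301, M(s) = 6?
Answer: 25806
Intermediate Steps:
a(v) = -6 (a(v) = -6 + (v - v) = -6 + 0 = -6)
C*a(M(-3)) = -4301*(-6) = 25806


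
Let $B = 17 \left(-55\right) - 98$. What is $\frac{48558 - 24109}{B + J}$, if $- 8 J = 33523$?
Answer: $- \frac{195592}{41787} \approx -4.6807$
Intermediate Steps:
$J = - \frac{33523}{8}$ ($J = \left(- \frac{1}{8}\right) 33523 = - \frac{33523}{8} \approx -4190.4$)
$B = -1033$ ($B = -935 - 98 = -1033$)
$\frac{48558 - 24109}{B + J} = \frac{48558 - 24109}{-1033 - \frac{33523}{8}} = \frac{24449}{- \frac{41787}{8}} = 24449 \left(- \frac{8}{41787}\right) = - \frac{195592}{41787}$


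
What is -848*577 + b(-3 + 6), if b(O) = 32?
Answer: -489264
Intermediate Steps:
-848*577 + b(-3 + 6) = -848*577 + 32 = -489296 + 32 = -489264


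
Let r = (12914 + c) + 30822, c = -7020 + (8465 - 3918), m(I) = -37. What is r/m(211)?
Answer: -41263/37 ≈ -1115.2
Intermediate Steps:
c = -2473 (c = -7020 + 4547 = -2473)
r = 41263 (r = (12914 - 2473) + 30822 = 10441 + 30822 = 41263)
r/m(211) = 41263/(-37) = 41263*(-1/37) = -41263/37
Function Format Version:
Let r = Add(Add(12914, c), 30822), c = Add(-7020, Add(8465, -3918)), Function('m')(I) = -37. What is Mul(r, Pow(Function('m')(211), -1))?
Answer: Rational(-41263, 37) ≈ -1115.2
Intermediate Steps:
c = -2473 (c = Add(-7020, 4547) = -2473)
r = 41263 (r = Add(Add(12914, -2473), 30822) = Add(10441, 30822) = 41263)
Mul(r, Pow(Function('m')(211), -1)) = Mul(41263, Pow(-37, -1)) = Mul(41263, Rational(-1, 37)) = Rational(-41263, 37)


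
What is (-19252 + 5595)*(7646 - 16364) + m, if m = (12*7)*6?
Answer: 119062230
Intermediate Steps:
m = 504 (m = 84*6 = 504)
(-19252 + 5595)*(7646 - 16364) + m = (-19252 + 5595)*(7646 - 16364) + 504 = -13657*(-8718) + 504 = 119061726 + 504 = 119062230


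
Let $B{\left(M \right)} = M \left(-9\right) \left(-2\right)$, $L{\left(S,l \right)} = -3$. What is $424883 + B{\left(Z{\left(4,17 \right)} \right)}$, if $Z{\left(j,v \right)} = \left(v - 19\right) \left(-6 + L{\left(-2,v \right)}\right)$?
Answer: $425207$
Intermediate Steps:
$Z{\left(j,v \right)} = 171 - 9 v$ ($Z{\left(j,v \right)} = \left(v - 19\right) \left(-6 - 3\right) = \left(-19 + v\right) \left(-9\right) = 171 - 9 v$)
$B{\left(M \right)} = 18 M$ ($B{\left(M \right)} = - 9 M \left(-2\right) = 18 M$)
$424883 + B{\left(Z{\left(4,17 \right)} \right)} = 424883 + 18 \left(171 - 153\right) = 424883 + 18 \cdot 18 = 424883 + 324 = 425207$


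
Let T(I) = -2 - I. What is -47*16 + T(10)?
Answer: -764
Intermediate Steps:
-47*16 + T(10) = -47*16 + (-2 - 1*10) = -752 + (-2 - 10) = -752 - 12 = -764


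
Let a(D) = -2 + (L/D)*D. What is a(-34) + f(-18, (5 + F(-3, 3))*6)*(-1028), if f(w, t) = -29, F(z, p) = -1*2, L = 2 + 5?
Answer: 29817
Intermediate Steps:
L = 7
F(z, p) = -2
a(D) = 5 (a(D) = -2 + (7/D)*D = -2 + 7 = 5)
a(-34) + f(-18, (5 + F(-3, 3))*6)*(-1028) = 5 - 29*(-1028) = 5 + 29812 = 29817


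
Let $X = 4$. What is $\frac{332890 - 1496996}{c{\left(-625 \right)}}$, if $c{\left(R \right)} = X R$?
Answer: $\frac{582053}{1250} \approx 465.64$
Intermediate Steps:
$c{\left(R \right)} = 4 R$
$\frac{332890 - 1496996}{c{\left(-625 \right)}} = \frac{332890 - 1496996}{4 \left(-625\right)} = \frac{332890 - 1496996}{-2500} = \left(-1164106\right) \left(- \frac{1}{2500}\right) = \frac{582053}{1250}$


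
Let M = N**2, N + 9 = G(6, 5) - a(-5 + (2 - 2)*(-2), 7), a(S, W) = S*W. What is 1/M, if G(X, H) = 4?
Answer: 1/900 ≈ 0.0011111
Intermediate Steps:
N = 30 (N = -9 + (4 - (-5 + (2 - 2)*(-2))*7) = -9 + (4 - (-5 + 0*(-2))*7) = -9 + (4 - (-5 + 0)*7) = -9 + (4 - (-5)*7) = -9 + (4 - 1*(-35)) = -9 + (4 + 35) = -9 + 39 = 30)
M = 900 (M = 30**2 = 900)
1/M = 1/900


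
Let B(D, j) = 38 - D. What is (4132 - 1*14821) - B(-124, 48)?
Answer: -10851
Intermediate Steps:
(4132 - 1*14821) - B(-124, 48) = (4132 - 1*14821) - (38 - 1*(-124)) = (4132 - 14821) - (38 + 124) = -10689 - 1*162 = -10689 - 162 = -10851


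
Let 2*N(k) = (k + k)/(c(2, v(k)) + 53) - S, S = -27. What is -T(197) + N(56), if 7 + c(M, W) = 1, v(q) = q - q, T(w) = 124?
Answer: -10275/94 ≈ -109.31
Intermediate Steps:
v(q) = 0
c(M, W) = -6 (c(M, W) = -7 + 1 = -6)
N(k) = 27/2 + k/47 (N(k) = ((k + k)/(-6 + 53) - 1*(-27))/2 = ((2*k)/47 + 27)/2 = ((2*k)*(1/47) + 27)/2 = (2*k/47 + 27)/2 = (27 + 2*k/47)/2 = 27/2 + k/47)
-T(197) + N(56) = -1*124 + (27/2 + (1/47)*56) = -124 + (27/2 + 56/47) = -124 + 1381/94 = -10275/94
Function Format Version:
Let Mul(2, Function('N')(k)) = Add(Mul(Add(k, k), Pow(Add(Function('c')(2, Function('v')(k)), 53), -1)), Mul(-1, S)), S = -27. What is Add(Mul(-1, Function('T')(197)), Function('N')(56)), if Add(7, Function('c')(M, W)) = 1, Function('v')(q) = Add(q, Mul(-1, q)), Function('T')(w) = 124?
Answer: Rational(-10275, 94) ≈ -109.31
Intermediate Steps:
Function('v')(q) = 0
Function('c')(M, W) = -6 (Function('c')(M, W) = Add(-7, 1) = -6)
Function('N')(k) = Add(Rational(27, 2), Mul(Rational(1, 47), k)) (Function('N')(k) = Mul(Rational(1, 2), Add(Mul(Add(k, k), Pow(Add(-6, 53), -1)), Mul(-1, -27))) = Mul(Rational(1, 2), Add(Mul(Mul(2, k), Pow(47, -1)), 27)) = Mul(Rational(1, 2), Add(Mul(Mul(2, k), Rational(1, 47)), 27)) = Mul(Rational(1, 2), Add(Mul(Rational(2, 47), k), 27)) = Mul(Rational(1, 2), Add(27, Mul(Rational(2, 47), k))) = Add(Rational(27, 2), Mul(Rational(1, 47), k)))
Add(Mul(-1, Function('T')(197)), Function('N')(56)) = Add(Mul(-1, 124), Add(Rational(27, 2), Mul(Rational(1, 47), 56))) = Add(-124, Add(Rational(27, 2), Rational(56, 47))) = Add(-124, Rational(1381, 94)) = Rational(-10275, 94)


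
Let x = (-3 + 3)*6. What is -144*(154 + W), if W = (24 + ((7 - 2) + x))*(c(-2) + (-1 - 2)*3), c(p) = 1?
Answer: 11232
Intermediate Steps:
x = 0 (x = 0*6 = 0)
W = -232 (W = (24 + ((7 - 2) + 0))*(1 + (-1 - 2)*3) = (24 + (5 + 0))*(1 - 3*3) = (24 + 5)*(1 - 9) = 29*(-8) = -232)
-144*(154 + W) = -144*(154 - 232) = -144*(-78) = 11232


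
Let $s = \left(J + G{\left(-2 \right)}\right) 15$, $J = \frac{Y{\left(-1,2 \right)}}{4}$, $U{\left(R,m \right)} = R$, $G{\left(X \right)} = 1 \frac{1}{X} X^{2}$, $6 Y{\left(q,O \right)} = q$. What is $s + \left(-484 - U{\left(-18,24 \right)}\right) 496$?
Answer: $- \frac{1849333}{8} \approx -2.3117 \cdot 10^{5}$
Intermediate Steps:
$Y{\left(q,O \right)} = \frac{q}{6}$
$G{\left(X \right)} = X$ ($G{\left(X \right)} = \frac{X^{2}}{X} = X$)
$J = - \frac{1}{24}$ ($J = \frac{\frac{1}{6} \left(-1\right)}{4} = \left(- \frac{1}{6}\right) \frac{1}{4} = - \frac{1}{24} \approx -0.041667$)
$s = - \frac{245}{8}$ ($s = \left(- \frac{1}{24} - 2\right) 15 = \left(- \frac{49}{24}\right) 15 = - \frac{245}{8} \approx -30.625$)
$s + \left(-484 - U{\left(-18,24 \right)}\right) 496 = - \frac{245}{8} + \left(-484 - -18\right) 496 = - \frac{245}{8} + \left(-484 + 18\right) 496 = - \frac{245}{8} - 231136 = - \frac{1849333}{8}$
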